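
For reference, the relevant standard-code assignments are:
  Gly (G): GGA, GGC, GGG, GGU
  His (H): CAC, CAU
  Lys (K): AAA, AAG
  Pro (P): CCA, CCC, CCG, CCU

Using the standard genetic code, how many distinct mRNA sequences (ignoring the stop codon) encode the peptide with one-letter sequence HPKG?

64

His: 2 codons.
Pro: 4 codons.
Lys: 2 codons.
Gly: 4 codons.
2 × 4 × 2 × 4 = 64.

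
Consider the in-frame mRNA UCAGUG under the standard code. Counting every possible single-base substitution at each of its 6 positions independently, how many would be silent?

6

Codon 1 (UCA, Ser): 3 synonymous substitutions.
Codon 2 (GUG, Val): 3 synonymous substitutions.
Total: 3 + 3 = 6.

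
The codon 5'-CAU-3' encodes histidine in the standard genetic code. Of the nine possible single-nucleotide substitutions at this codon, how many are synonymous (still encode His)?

Position 1: none → 0 synonymous.
Position 2: none → 0 synonymous.
Position 3: CAC → 1 synonymous.
Total: 0 + 0 + 1 = 1.

1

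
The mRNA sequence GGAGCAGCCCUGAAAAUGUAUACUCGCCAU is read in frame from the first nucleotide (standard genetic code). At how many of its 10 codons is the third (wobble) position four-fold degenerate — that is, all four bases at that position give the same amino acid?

Codon 1 GGA (Gly): third position 4-fold.
Codon 2 GCA (Ala): third position 4-fold.
Codon 3 GCC (Ala): third position 4-fold.
Codon 4 CUG (Leu): third position 4-fold.
Codon 5 AAA (Lys): third position 2-fold.
Codon 6 AUG (Met): third position 1-fold.
Codon 7 UAU (Tyr): third position 2-fold.
Codon 8 ACU (Thr): third position 4-fold.
Codon 9 CGC (Arg): third position 4-fold.
Codon 10 CAU (His): third position 2-fold.
Four-fold degenerate third positions: 6.

6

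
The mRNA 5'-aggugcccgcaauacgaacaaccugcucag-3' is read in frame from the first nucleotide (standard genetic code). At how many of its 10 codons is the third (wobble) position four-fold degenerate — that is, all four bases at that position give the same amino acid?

3

Codon 1 AGG (Arg): third position 2-fold.
Codon 2 UGC (Cys): third position 2-fold.
Codon 3 CCG (Pro): third position 4-fold.
Codon 4 CAA (Gln): third position 2-fold.
Codon 5 UAC (Tyr): third position 2-fold.
Codon 6 GAA (Glu): third position 2-fold.
Codon 7 CAA (Gln): third position 2-fold.
Codon 8 CCU (Pro): third position 4-fold.
Codon 9 GCU (Ala): third position 4-fold.
Codon 10 CAG (Gln): third position 2-fold.
Four-fold degenerate third positions: 3.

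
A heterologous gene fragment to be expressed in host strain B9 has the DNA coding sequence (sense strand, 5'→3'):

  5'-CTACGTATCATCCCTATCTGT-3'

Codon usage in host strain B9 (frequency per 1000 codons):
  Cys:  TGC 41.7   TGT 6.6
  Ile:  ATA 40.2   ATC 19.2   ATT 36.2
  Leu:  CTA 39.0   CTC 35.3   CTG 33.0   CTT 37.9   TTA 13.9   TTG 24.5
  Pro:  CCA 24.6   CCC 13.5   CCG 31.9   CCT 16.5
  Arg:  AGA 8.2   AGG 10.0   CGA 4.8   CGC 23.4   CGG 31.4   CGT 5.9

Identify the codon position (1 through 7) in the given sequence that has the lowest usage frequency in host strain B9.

2

Codon 1 CTA (Leu): 39.0 per 1000.
Codon 2 CGT (Arg): 5.9 per 1000.
Codon 3 ATC (Ile): 19.2 per 1000.
Codon 4 ATC (Ile): 19.2 per 1000.
Codon 5 CCT (Pro): 16.5 per 1000.
Codon 6 ATC (Ile): 19.2 per 1000.
Codon 7 TGT (Cys): 6.6 per 1000.
Lowest frequency is 5.9 at codon 2.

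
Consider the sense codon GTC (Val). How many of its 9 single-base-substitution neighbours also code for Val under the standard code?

3

Position 1: none → 0 synonymous.
Position 2: none → 0 synonymous.
Position 3: GTT, GTA, GTG → 3 synonymous.
Total: 0 + 0 + 3 = 3.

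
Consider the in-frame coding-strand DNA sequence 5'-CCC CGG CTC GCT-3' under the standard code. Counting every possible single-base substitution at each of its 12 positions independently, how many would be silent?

13

Codon 1 (CCC, Pro): 3 synonymous substitutions.
Codon 2 (CGG, Arg): 4 synonymous substitutions.
Codon 3 (CTC, Leu): 3 synonymous substitutions.
Codon 4 (GCT, Ala): 3 synonymous substitutions.
Total: 3 + 4 + 3 + 3 = 13.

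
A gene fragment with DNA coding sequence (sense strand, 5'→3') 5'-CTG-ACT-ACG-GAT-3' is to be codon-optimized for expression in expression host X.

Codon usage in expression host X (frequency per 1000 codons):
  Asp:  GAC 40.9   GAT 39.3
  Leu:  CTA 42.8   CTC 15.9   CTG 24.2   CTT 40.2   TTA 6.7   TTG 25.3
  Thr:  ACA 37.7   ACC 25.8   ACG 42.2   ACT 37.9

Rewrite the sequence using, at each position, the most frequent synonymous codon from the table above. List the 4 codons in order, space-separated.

CTA ACG ACG GAC

Codon 1 (Leu): best is CTA at 42.8.
Codon 2 (Thr): best is ACG at 42.2.
Codon 3 (Thr): best is ACG at 42.2.
Codon 4 (Asp): best is GAC at 40.9.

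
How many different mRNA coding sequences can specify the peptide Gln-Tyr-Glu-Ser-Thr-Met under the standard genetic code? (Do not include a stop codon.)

192

Gln: 2 codons.
Tyr: 2 codons.
Glu: 2 codons.
Ser: 6 codons.
Thr: 4 codons.
Met: 1 codon.
2 × 2 × 2 × 6 × 4 × 1 = 192.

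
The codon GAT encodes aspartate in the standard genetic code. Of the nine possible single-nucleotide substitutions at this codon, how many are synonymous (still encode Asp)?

Position 1: none → 0 synonymous.
Position 2: none → 0 synonymous.
Position 3: GAC → 1 synonymous.
Total: 0 + 0 + 1 = 1.

1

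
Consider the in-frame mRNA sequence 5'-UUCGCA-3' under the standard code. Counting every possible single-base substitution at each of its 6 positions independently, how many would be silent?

4

Codon 1 (UUC, Phe): 1 synonymous substitution.
Codon 2 (GCA, Ala): 3 synonymous substitutions.
Total: 1 + 3 = 4.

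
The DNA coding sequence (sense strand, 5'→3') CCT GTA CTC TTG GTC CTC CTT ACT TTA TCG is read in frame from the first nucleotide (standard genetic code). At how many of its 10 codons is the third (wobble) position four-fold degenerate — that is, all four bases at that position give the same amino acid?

Codon 1 CCT (Pro): third position 4-fold.
Codon 2 GTA (Val): third position 4-fold.
Codon 3 CTC (Leu): third position 4-fold.
Codon 4 TTG (Leu): third position 2-fold.
Codon 5 GTC (Val): third position 4-fold.
Codon 6 CTC (Leu): third position 4-fold.
Codon 7 CTT (Leu): third position 4-fold.
Codon 8 ACT (Thr): third position 4-fold.
Codon 9 TTA (Leu): third position 2-fold.
Codon 10 TCG (Ser): third position 4-fold.
Four-fold degenerate third positions: 8.

8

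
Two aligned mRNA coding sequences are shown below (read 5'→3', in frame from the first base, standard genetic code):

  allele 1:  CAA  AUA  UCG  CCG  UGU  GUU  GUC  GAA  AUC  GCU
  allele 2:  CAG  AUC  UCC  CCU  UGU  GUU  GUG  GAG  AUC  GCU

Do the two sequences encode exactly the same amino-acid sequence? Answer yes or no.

yes

Codon 1: CAA Gln / CAG Gln — synonymous.
Codon 2: AUA Ile / AUC Ile — synonymous.
Codon 3: UCG Ser / UCC Ser — synonymous.
Codon 4: CCG Pro / CCU Pro — synonymous.
Codon 5: UGU Cys / UGU Cys — identical.
Codon 6: GUU Val / GUU Val — identical.
Codon 7: GUC Val / GUG Val — synonymous.
Codon 8: GAA Glu / GAG Glu — synonymous.
Codon 9: AUC Ile / AUC Ile — identical.
Codon 10: GCU Ala / GCU Ala — identical.
Nonsynonymous differences: 0 → same protein.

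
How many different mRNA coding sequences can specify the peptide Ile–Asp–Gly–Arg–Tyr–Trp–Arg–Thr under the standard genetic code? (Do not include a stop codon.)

6912

Ile: 3 codons.
Asp: 2 codons.
Gly: 4 codons.
Arg: 6 codons.
Tyr: 2 codons.
Trp: 1 codon.
Arg: 6 codons.
Thr: 4 codons.
3 × 2 × 4 × 6 × 2 × 1 × 6 × 4 = 6912.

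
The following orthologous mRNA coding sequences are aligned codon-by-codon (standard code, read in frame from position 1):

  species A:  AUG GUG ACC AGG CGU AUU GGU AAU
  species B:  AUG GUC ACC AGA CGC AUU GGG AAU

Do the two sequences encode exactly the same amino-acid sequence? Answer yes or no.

yes

Codon 1: AUG Met / AUG Met — identical.
Codon 2: GUG Val / GUC Val — synonymous.
Codon 3: ACC Thr / ACC Thr — identical.
Codon 4: AGG Arg / AGA Arg — synonymous.
Codon 5: CGU Arg / CGC Arg — synonymous.
Codon 6: AUU Ile / AUU Ile — identical.
Codon 7: GGU Gly / GGG Gly — synonymous.
Codon 8: AAU Asn / AAU Asn — identical.
Nonsynonymous differences: 0 → same protein.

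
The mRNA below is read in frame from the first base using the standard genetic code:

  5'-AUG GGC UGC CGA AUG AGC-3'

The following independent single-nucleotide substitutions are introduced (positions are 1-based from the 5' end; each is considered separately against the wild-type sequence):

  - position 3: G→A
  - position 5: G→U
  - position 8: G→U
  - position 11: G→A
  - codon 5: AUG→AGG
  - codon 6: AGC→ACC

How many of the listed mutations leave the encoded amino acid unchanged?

Codon 1: AUG (Met) → AUA (Ile) — missense.
Codon 2: GGC (Gly) → GUC (Val) — missense.
Codon 3: UGC (Cys) → UUC (Phe) — missense.
Codon 4: CGA (Arg) → CAA (Gln) — missense.
Codon 5: AUG (Met) → AGG (Arg) — missense.
Codon 6: AGC (Ser) → ACC (Thr) — missense.
Synonymous: 0 of 6.

0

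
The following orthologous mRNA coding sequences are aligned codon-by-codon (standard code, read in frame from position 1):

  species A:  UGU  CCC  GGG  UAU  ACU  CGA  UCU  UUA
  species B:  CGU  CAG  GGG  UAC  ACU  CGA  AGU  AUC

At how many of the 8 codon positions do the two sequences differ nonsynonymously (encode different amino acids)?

3

Codon 1: UGU Cys / CGU Arg — nonsynonymous.
Codon 2: CCC Pro / CAG Gln — nonsynonymous.
Codon 3: GGG Gly / GGG Gly — identical.
Codon 4: UAU Tyr / UAC Tyr — synonymous.
Codon 5: ACU Thr / ACU Thr — identical.
Codon 6: CGA Arg / CGA Arg — identical.
Codon 7: UCU Ser / AGU Ser — synonymous.
Codon 8: UUA Leu / AUC Ile — nonsynonymous.
Nonsynonymous differences: 3.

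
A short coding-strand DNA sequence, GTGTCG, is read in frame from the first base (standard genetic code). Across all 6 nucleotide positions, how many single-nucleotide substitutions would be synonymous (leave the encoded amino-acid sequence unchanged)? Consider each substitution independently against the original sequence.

6

Codon 1 (GTG, Val): 3 synonymous substitutions.
Codon 2 (TCG, Ser): 3 synonymous substitutions.
Total: 3 + 3 = 6.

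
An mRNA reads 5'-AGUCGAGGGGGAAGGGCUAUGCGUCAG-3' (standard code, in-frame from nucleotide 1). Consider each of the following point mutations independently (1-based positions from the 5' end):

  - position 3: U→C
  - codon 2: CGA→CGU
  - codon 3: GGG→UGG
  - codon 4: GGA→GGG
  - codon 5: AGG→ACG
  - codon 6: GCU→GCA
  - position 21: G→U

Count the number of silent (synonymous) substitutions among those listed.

4

Codon 1: AGU (Ser) → AGC (Ser) — synonymous.
Codon 2: CGA (Arg) → CGU (Arg) — synonymous.
Codon 3: GGG (Gly) → UGG (Trp) — missense.
Codon 4: GGA (Gly) → GGG (Gly) — synonymous.
Codon 5: AGG (Arg) → ACG (Thr) — missense.
Codon 6: GCU (Ala) → GCA (Ala) — synonymous.
Codon 7: AUG (Met) → AUU (Ile) — missense.
Synonymous: 4 of 7.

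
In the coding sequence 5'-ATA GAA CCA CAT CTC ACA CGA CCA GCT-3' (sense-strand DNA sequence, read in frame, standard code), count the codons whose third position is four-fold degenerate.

Codon 1 ATA (Ile): third position 3-fold.
Codon 2 GAA (Glu): third position 2-fold.
Codon 3 CCA (Pro): third position 4-fold.
Codon 4 CAT (His): third position 2-fold.
Codon 5 CTC (Leu): third position 4-fold.
Codon 6 ACA (Thr): third position 4-fold.
Codon 7 CGA (Arg): third position 4-fold.
Codon 8 CCA (Pro): third position 4-fold.
Codon 9 GCT (Ala): third position 4-fold.
Four-fold degenerate third positions: 6.

6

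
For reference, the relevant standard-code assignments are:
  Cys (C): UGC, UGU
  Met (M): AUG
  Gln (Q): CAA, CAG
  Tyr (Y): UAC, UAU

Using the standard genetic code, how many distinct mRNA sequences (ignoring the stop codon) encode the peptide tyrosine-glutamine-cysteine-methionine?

8

Tyr: 2 codons.
Gln: 2 codons.
Cys: 2 codons.
Met: 1 codon.
2 × 2 × 2 × 1 = 8.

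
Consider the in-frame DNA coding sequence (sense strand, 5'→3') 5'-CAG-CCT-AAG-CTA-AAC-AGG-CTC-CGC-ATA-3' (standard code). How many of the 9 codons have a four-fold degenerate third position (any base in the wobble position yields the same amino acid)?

Codon 1 CAG (Gln): third position 2-fold.
Codon 2 CCT (Pro): third position 4-fold.
Codon 3 AAG (Lys): third position 2-fold.
Codon 4 CTA (Leu): third position 4-fold.
Codon 5 AAC (Asn): third position 2-fold.
Codon 6 AGG (Arg): third position 2-fold.
Codon 7 CTC (Leu): third position 4-fold.
Codon 8 CGC (Arg): third position 4-fold.
Codon 9 ATA (Ile): third position 3-fold.
Four-fold degenerate third positions: 4.

4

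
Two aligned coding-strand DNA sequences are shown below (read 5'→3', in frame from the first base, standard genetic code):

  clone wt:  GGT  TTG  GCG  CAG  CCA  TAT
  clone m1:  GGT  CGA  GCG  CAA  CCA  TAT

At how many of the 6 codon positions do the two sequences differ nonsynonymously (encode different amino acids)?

Codon 1: GGT Gly / GGT Gly — identical.
Codon 2: TTG Leu / CGA Arg — nonsynonymous.
Codon 3: GCG Ala / GCG Ala — identical.
Codon 4: CAG Gln / CAA Gln — synonymous.
Codon 5: CCA Pro / CCA Pro — identical.
Codon 6: TAT Tyr / TAT Tyr — identical.
Nonsynonymous differences: 1.

1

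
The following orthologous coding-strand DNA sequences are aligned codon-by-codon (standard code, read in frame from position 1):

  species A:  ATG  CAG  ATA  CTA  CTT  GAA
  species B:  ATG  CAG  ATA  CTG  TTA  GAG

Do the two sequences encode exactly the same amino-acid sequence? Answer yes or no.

yes

Codon 1: ATG Met / ATG Met — identical.
Codon 2: CAG Gln / CAG Gln — identical.
Codon 3: ATA Ile / ATA Ile — identical.
Codon 4: CTA Leu / CTG Leu — synonymous.
Codon 5: CTT Leu / TTA Leu — synonymous.
Codon 6: GAA Glu / GAG Glu — synonymous.
Nonsynonymous differences: 0 → same protein.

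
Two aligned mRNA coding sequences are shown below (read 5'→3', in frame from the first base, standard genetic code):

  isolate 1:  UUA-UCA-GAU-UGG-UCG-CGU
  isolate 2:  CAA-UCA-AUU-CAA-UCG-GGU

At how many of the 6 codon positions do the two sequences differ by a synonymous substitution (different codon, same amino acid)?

0

Codon 1: UUA Leu / CAA Gln — nonsynonymous.
Codon 2: UCA Ser / UCA Ser — identical.
Codon 3: GAU Asp / AUU Ile — nonsynonymous.
Codon 4: UGG Trp / CAA Gln — nonsynonymous.
Codon 5: UCG Ser / UCG Ser — identical.
Codon 6: CGU Arg / GGU Gly — nonsynonymous.
Synonymous differences: 0.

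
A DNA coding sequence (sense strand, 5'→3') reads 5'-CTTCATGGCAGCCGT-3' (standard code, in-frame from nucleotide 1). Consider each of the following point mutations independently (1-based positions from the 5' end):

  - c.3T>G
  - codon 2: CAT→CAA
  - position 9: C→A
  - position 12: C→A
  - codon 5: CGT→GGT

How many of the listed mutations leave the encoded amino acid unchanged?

Codon 1: CTT (Leu) → CTG (Leu) — synonymous.
Codon 2: CAT (His) → CAA (Gln) — missense.
Codon 3: GGC (Gly) → GGA (Gly) — synonymous.
Codon 4: AGC (Ser) → AGA (Arg) — missense.
Codon 5: CGT (Arg) → GGT (Gly) — missense.
Synonymous: 2 of 5.

2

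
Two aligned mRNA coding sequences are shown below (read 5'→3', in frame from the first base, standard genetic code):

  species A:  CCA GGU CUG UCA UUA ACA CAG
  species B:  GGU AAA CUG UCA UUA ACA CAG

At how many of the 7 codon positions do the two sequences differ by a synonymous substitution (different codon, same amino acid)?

Codon 1: CCA Pro / GGU Gly — nonsynonymous.
Codon 2: GGU Gly / AAA Lys — nonsynonymous.
Codon 3: CUG Leu / CUG Leu — identical.
Codon 4: UCA Ser / UCA Ser — identical.
Codon 5: UUA Leu / UUA Leu — identical.
Codon 6: ACA Thr / ACA Thr — identical.
Codon 7: CAG Gln / CAG Gln — identical.
Synonymous differences: 0.

0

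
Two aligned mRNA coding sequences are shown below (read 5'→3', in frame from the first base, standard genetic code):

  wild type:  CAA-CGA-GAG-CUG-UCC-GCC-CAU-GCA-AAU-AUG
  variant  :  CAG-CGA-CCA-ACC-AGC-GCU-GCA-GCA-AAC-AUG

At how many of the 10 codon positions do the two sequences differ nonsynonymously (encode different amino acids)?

Codon 1: CAA Gln / CAG Gln — synonymous.
Codon 2: CGA Arg / CGA Arg — identical.
Codon 3: GAG Glu / CCA Pro — nonsynonymous.
Codon 4: CUG Leu / ACC Thr — nonsynonymous.
Codon 5: UCC Ser / AGC Ser — synonymous.
Codon 6: GCC Ala / GCU Ala — synonymous.
Codon 7: CAU His / GCA Ala — nonsynonymous.
Codon 8: GCA Ala / GCA Ala — identical.
Codon 9: AAU Asn / AAC Asn — synonymous.
Codon 10: AUG Met / AUG Met — identical.
Nonsynonymous differences: 3.

3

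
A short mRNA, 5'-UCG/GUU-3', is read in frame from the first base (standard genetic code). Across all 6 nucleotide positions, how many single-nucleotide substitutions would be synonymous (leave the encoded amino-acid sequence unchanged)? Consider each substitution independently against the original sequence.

Codon 1 (UCG, Ser): 3 synonymous substitutions.
Codon 2 (GUU, Val): 3 synonymous substitutions.
Total: 3 + 3 = 6.

6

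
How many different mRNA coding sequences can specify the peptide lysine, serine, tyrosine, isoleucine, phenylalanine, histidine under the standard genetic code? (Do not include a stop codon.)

Lys: 2 codons.
Ser: 6 codons.
Tyr: 2 codons.
Ile: 3 codons.
Phe: 2 codons.
His: 2 codons.
2 × 6 × 2 × 3 × 2 × 2 = 288.

288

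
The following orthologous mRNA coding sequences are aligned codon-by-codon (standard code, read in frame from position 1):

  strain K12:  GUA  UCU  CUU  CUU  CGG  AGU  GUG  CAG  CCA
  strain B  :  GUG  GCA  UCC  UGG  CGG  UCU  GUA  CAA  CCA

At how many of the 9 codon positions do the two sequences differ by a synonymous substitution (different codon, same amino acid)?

4

Codon 1: GUA Val / GUG Val — synonymous.
Codon 2: UCU Ser / GCA Ala — nonsynonymous.
Codon 3: CUU Leu / UCC Ser — nonsynonymous.
Codon 4: CUU Leu / UGG Trp — nonsynonymous.
Codon 5: CGG Arg / CGG Arg — identical.
Codon 6: AGU Ser / UCU Ser — synonymous.
Codon 7: GUG Val / GUA Val — synonymous.
Codon 8: CAG Gln / CAA Gln — synonymous.
Codon 9: CCA Pro / CCA Pro — identical.
Synonymous differences: 4.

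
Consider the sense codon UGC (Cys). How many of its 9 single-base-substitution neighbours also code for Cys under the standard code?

Position 1: none → 0 synonymous.
Position 2: none → 0 synonymous.
Position 3: UGU → 1 synonymous.
Total: 0 + 0 + 1 = 1.

1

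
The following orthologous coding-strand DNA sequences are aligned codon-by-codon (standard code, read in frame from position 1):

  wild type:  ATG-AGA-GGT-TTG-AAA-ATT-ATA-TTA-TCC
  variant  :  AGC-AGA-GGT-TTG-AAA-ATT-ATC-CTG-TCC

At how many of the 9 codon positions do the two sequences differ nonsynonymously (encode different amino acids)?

Codon 1: ATG Met / AGC Ser — nonsynonymous.
Codon 2: AGA Arg / AGA Arg — identical.
Codon 3: GGT Gly / GGT Gly — identical.
Codon 4: TTG Leu / TTG Leu — identical.
Codon 5: AAA Lys / AAA Lys — identical.
Codon 6: ATT Ile / ATT Ile — identical.
Codon 7: ATA Ile / ATC Ile — synonymous.
Codon 8: TTA Leu / CTG Leu — synonymous.
Codon 9: TCC Ser / TCC Ser — identical.
Nonsynonymous differences: 1.

1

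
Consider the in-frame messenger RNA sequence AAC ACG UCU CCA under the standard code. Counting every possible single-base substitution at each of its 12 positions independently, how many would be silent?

Codon 1 (AAC, Asn): 1 synonymous substitution.
Codon 2 (ACG, Thr): 3 synonymous substitutions.
Codon 3 (UCU, Ser): 3 synonymous substitutions.
Codon 4 (CCA, Pro): 3 synonymous substitutions.
Total: 1 + 3 + 3 + 3 = 10.

10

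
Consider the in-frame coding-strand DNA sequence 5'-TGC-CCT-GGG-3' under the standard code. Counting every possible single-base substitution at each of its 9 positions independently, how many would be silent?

Codon 1 (TGC, Cys): 1 synonymous substitution.
Codon 2 (CCT, Pro): 3 synonymous substitutions.
Codon 3 (GGG, Gly): 3 synonymous substitutions.
Total: 1 + 3 + 3 = 7.

7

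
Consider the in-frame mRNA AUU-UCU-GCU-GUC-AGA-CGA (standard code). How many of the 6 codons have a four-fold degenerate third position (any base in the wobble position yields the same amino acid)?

4

Codon 1 AUU (Ile): third position 3-fold.
Codon 2 UCU (Ser): third position 4-fold.
Codon 3 GCU (Ala): third position 4-fold.
Codon 4 GUC (Val): third position 4-fold.
Codon 5 AGA (Arg): third position 2-fold.
Codon 6 CGA (Arg): third position 4-fold.
Four-fold degenerate third positions: 4.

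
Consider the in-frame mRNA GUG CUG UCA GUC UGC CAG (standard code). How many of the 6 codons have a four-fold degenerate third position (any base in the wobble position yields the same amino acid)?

4

Codon 1 GUG (Val): third position 4-fold.
Codon 2 CUG (Leu): third position 4-fold.
Codon 3 UCA (Ser): third position 4-fold.
Codon 4 GUC (Val): third position 4-fold.
Codon 5 UGC (Cys): third position 2-fold.
Codon 6 CAG (Gln): third position 2-fold.
Four-fold degenerate third positions: 4.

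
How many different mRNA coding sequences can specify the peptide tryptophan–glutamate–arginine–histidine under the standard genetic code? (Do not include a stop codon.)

24

Trp: 1 codon.
Glu: 2 codons.
Arg: 6 codons.
His: 2 codons.
1 × 2 × 6 × 2 = 24.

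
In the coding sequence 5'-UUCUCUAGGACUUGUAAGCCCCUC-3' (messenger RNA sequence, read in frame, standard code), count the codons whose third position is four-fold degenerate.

Codon 1 UUC (Phe): third position 2-fold.
Codon 2 UCU (Ser): third position 4-fold.
Codon 3 AGG (Arg): third position 2-fold.
Codon 4 ACU (Thr): third position 4-fold.
Codon 5 UGU (Cys): third position 2-fold.
Codon 6 AAG (Lys): third position 2-fold.
Codon 7 CCC (Pro): third position 4-fold.
Codon 8 CUC (Leu): third position 4-fold.
Four-fold degenerate third positions: 4.

4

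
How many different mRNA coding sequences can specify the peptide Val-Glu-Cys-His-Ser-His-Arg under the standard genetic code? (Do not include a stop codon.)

Val: 4 codons.
Glu: 2 codons.
Cys: 2 codons.
His: 2 codons.
Ser: 6 codons.
His: 2 codons.
Arg: 6 codons.
4 × 2 × 2 × 2 × 6 × 2 × 6 = 2304.

2304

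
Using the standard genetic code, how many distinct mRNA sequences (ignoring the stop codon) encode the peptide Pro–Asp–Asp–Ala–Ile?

192

Pro: 4 codons.
Asp: 2 codons.
Asp: 2 codons.
Ala: 4 codons.
Ile: 3 codons.
4 × 2 × 2 × 4 × 3 = 192.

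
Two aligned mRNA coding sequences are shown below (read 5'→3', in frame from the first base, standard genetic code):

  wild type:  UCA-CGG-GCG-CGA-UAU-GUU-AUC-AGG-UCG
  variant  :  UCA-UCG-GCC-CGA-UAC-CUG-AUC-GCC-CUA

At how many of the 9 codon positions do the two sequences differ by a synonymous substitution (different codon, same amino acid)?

2

Codon 1: UCA Ser / UCA Ser — identical.
Codon 2: CGG Arg / UCG Ser — nonsynonymous.
Codon 3: GCG Ala / GCC Ala — synonymous.
Codon 4: CGA Arg / CGA Arg — identical.
Codon 5: UAU Tyr / UAC Tyr — synonymous.
Codon 6: GUU Val / CUG Leu — nonsynonymous.
Codon 7: AUC Ile / AUC Ile — identical.
Codon 8: AGG Arg / GCC Ala — nonsynonymous.
Codon 9: UCG Ser / CUA Leu — nonsynonymous.
Synonymous differences: 2.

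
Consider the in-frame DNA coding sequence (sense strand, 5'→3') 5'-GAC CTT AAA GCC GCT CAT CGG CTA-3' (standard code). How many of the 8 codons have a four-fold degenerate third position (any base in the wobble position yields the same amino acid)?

5

Codon 1 GAC (Asp): third position 2-fold.
Codon 2 CTT (Leu): third position 4-fold.
Codon 3 AAA (Lys): third position 2-fold.
Codon 4 GCC (Ala): third position 4-fold.
Codon 5 GCT (Ala): third position 4-fold.
Codon 6 CAT (His): third position 2-fold.
Codon 7 CGG (Arg): third position 4-fold.
Codon 8 CTA (Leu): third position 4-fold.
Four-fold degenerate third positions: 5.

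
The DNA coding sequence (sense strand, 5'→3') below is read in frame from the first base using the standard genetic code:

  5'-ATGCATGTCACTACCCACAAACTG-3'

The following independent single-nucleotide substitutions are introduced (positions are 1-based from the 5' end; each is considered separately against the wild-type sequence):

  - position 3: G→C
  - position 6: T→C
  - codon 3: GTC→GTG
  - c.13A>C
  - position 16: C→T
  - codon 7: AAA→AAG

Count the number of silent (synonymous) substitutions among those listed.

Codon 1: ATG (Met) → ATC (Ile) — missense.
Codon 2: CAT (His) → CAC (His) — synonymous.
Codon 3: GTC (Val) → GTG (Val) — synonymous.
Codon 5: ACC (Thr) → CCC (Pro) — missense.
Codon 6: CAC (His) → TAC (Tyr) — missense.
Codon 7: AAA (Lys) → AAG (Lys) — synonymous.
Synonymous: 3 of 6.

3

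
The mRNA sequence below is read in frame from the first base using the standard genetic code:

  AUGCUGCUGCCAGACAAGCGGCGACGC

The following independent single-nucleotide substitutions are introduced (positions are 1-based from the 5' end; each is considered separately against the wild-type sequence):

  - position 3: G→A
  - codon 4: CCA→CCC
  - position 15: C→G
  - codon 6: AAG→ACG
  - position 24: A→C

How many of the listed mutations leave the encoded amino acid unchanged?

2

Codon 1: AUG (Met) → AUA (Ile) — missense.
Codon 4: CCA (Pro) → CCC (Pro) — synonymous.
Codon 5: GAC (Asp) → GAG (Glu) — missense.
Codon 6: AAG (Lys) → ACG (Thr) — missense.
Codon 8: CGA (Arg) → CGC (Arg) — synonymous.
Synonymous: 2 of 5.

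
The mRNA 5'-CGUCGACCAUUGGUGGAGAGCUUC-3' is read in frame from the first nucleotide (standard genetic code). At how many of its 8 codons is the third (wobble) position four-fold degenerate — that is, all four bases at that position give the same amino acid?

4

Codon 1 CGU (Arg): third position 4-fold.
Codon 2 CGA (Arg): third position 4-fold.
Codon 3 CCA (Pro): third position 4-fold.
Codon 4 UUG (Leu): third position 2-fold.
Codon 5 GUG (Val): third position 4-fold.
Codon 6 GAG (Glu): third position 2-fold.
Codon 7 AGC (Ser): third position 2-fold.
Codon 8 UUC (Phe): third position 2-fold.
Four-fold degenerate third positions: 4.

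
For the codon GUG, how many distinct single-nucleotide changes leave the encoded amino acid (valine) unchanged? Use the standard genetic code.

3

Position 1: none → 0 synonymous.
Position 2: none → 0 synonymous.
Position 3: GUU, GUC, GUA → 3 synonymous.
Total: 0 + 0 + 3 = 3.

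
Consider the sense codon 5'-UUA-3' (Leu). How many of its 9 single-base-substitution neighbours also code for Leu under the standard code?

Position 1: CUA → 1 synonymous.
Position 2: none → 0 synonymous.
Position 3: UUG → 1 synonymous.
Total: 1 + 0 + 1 = 2.

2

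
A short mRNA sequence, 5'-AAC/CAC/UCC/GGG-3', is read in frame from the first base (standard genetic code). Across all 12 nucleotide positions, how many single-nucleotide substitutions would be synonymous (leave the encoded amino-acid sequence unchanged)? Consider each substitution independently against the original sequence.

8

Codon 1 (AAC, Asn): 1 synonymous substitution.
Codon 2 (CAC, His): 1 synonymous substitution.
Codon 3 (UCC, Ser): 3 synonymous substitutions.
Codon 4 (GGG, Gly): 3 synonymous substitutions.
Total: 1 + 1 + 3 + 3 = 8.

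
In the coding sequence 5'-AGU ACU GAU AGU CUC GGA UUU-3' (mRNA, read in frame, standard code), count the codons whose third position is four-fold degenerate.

3

Codon 1 AGU (Ser): third position 2-fold.
Codon 2 ACU (Thr): third position 4-fold.
Codon 3 GAU (Asp): third position 2-fold.
Codon 4 AGU (Ser): third position 2-fold.
Codon 5 CUC (Leu): third position 4-fold.
Codon 6 GGA (Gly): third position 4-fold.
Codon 7 UUU (Phe): third position 2-fold.
Four-fold degenerate third positions: 3.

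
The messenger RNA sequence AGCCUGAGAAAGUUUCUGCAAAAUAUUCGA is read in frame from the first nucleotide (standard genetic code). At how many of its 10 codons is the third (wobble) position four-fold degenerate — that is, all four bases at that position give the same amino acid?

3

Codon 1 AGC (Ser): third position 2-fold.
Codon 2 CUG (Leu): third position 4-fold.
Codon 3 AGA (Arg): third position 2-fold.
Codon 4 AAG (Lys): third position 2-fold.
Codon 5 UUU (Phe): third position 2-fold.
Codon 6 CUG (Leu): third position 4-fold.
Codon 7 CAA (Gln): third position 2-fold.
Codon 8 AAU (Asn): third position 2-fold.
Codon 9 AUU (Ile): third position 3-fold.
Codon 10 CGA (Arg): third position 4-fold.
Four-fold degenerate third positions: 3.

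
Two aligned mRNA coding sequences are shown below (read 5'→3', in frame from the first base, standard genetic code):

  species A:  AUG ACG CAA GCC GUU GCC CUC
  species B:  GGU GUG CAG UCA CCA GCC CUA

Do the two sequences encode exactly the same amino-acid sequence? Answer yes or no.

Codon 1: AUG Met / GGU Gly — nonsynonymous.
Codon 2: ACG Thr / GUG Val — nonsynonymous.
Codon 3: CAA Gln / CAG Gln — synonymous.
Codon 4: GCC Ala / UCA Ser — nonsynonymous.
Codon 5: GUU Val / CCA Pro — nonsynonymous.
Codon 6: GCC Ala / GCC Ala — identical.
Codon 7: CUC Leu / CUA Leu — synonymous.
Nonsynonymous differences: 4 → different protein.

no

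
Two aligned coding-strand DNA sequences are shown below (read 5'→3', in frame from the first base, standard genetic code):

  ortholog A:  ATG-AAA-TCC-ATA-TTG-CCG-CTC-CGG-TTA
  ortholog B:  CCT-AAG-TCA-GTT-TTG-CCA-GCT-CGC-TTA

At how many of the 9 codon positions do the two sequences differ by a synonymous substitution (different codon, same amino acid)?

4

Codon 1: ATG Met / CCT Pro — nonsynonymous.
Codon 2: AAA Lys / AAG Lys — synonymous.
Codon 3: TCC Ser / TCA Ser — synonymous.
Codon 4: ATA Ile / GTT Val — nonsynonymous.
Codon 5: TTG Leu / TTG Leu — identical.
Codon 6: CCG Pro / CCA Pro — synonymous.
Codon 7: CTC Leu / GCT Ala — nonsynonymous.
Codon 8: CGG Arg / CGC Arg — synonymous.
Codon 9: TTA Leu / TTA Leu — identical.
Synonymous differences: 4.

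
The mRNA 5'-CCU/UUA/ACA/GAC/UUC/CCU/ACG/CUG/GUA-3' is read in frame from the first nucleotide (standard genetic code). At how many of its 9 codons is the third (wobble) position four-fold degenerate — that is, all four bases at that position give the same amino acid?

Codon 1 CCU (Pro): third position 4-fold.
Codon 2 UUA (Leu): third position 2-fold.
Codon 3 ACA (Thr): third position 4-fold.
Codon 4 GAC (Asp): third position 2-fold.
Codon 5 UUC (Phe): third position 2-fold.
Codon 6 CCU (Pro): third position 4-fold.
Codon 7 ACG (Thr): third position 4-fold.
Codon 8 CUG (Leu): third position 4-fold.
Codon 9 GUA (Val): third position 4-fold.
Four-fold degenerate third positions: 6.

6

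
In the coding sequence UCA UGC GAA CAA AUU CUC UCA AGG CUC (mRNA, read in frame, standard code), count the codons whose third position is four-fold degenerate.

Codon 1 UCA (Ser): third position 4-fold.
Codon 2 UGC (Cys): third position 2-fold.
Codon 3 GAA (Glu): third position 2-fold.
Codon 4 CAA (Gln): third position 2-fold.
Codon 5 AUU (Ile): third position 3-fold.
Codon 6 CUC (Leu): third position 4-fold.
Codon 7 UCA (Ser): third position 4-fold.
Codon 8 AGG (Arg): third position 2-fold.
Codon 9 CUC (Leu): third position 4-fold.
Four-fold degenerate third positions: 4.

4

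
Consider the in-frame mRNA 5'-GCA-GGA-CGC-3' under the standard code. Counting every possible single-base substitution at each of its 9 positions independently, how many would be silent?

9

Codon 1 (GCA, Ala): 3 synonymous substitutions.
Codon 2 (GGA, Gly): 3 synonymous substitutions.
Codon 3 (CGC, Arg): 3 synonymous substitutions.
Total: 3 + 3 + 3 = 9.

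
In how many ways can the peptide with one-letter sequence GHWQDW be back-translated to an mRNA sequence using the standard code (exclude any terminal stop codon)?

32

Gly: 4 codons.
His: 2 codons.
Trp: 1 codon.
Gln: 2 codons.
Asp: 2 codons.
Trp: 1 codon.
4 × 2 × 1 × 2 × 2 × 1 = 32.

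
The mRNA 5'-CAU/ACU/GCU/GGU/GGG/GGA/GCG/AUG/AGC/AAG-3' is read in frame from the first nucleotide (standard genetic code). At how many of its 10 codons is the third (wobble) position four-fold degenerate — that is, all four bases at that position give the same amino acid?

6

Codon 1 CAU (His): third position 2-fold.
Codon 2 ACU (Thr): third position 4-fold.
Codon 3 GCU (Ala): third position 4-fold.
Codon 4 GGU (Gly): third position 4-fold.
Codon 5 GGG (Gly): third position 4-fold.
Codon 6 GGA (Gly): third position 4-fold.
Codon 7 GCG (Ala): third position 4-fold.
Codon 8 AUG (Met): third position 1-fold.
Codon 9 AGC (Ser): third position 2-fold.
Codon 10 AAG (Lys): third position 2-fold.
Four-fold degenerate third positions: 6.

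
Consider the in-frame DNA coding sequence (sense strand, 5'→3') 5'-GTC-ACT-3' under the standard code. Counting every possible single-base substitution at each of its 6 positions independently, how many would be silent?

6

Codon 1 (GTC, Val): 3 synonymous substitutions.
Codon 2 (ACT, Thr): 3 synonymous substitutions.
Total: 3 + 3 = 6.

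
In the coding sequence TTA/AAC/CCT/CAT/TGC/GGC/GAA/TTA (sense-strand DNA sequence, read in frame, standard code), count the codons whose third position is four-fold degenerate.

2

Codon 1 TTA (Leu): third position 2-fold.
Codon 2 AAC (Asn): third position 2-fold.
Codon 3 CCT (Pro): third position 4-fold.
Codon 4 CAT (His): third position 2-fold.
Codon 5 TGC (Cys): third position 2-fold.
Codon 6 GGC (Gly): third position 4-fold.
Codon 7 GAA (Glu): third position 2-fold.
Codon 8 TTA (Leu): third position 2-fold.
Four-fold degenerate third positions: 2.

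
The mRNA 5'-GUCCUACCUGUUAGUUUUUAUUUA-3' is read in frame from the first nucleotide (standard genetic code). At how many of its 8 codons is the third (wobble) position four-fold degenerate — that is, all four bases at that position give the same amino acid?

4

Codon 1 GUC (Val): third position 4-fold.
Codon 2 CUA (Leu): third position 4-fold.
Codon 3 CCU (Pro): third position 4-fold.
Codon 4 GUU (Val): third position 4-fold.
Codon 5 AGU (Ser): third position 2-fold.
Codon 6 UUU (Phe): third position 2-fold.
Codon 7 UAU (Tyr): third position 2-fold.
Codon 8 UUA (Leu): third position 2-fold.
Four-fold degenerate third positions: 4.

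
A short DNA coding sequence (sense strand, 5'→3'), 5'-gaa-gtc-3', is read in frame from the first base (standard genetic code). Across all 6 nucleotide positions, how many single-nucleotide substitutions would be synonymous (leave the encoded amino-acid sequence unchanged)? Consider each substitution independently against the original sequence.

4

Codon 1 (GAA, Glu): 1 synonymous substitution.
Codon 2 (GTC, Val): 3 synonymous substitutions.
Total: 1 + 3 = 4.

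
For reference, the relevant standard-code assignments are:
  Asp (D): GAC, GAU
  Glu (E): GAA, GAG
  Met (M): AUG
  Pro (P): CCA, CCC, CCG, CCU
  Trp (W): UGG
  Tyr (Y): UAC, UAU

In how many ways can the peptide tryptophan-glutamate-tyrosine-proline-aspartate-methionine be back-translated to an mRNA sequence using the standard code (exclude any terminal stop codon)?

32

Trp: 1 codon.
Glu: 2 codons.
Tyr: 2 codons.
Pro: 4 codons.
Asp: 2 codons.
Met: 1 codon.
1 × 2 × 2 × 4 × 2 × 1 = 32.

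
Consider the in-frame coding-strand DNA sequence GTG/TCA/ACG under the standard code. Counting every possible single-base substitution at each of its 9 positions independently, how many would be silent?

9

Codon 1 (GTG, Val): 3 synonymous substitutions.
Codon 2 (TCA, Ser): 3 synonymous substitutions.
Codon 3 (ACG, Thr): 3 synonymous substitutions.
Total: 3 + 3 + 3 = 9.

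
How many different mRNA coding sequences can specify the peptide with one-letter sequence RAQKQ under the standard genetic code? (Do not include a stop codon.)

Arg: 6 codons.
Ala: 4 codons.
Gln: 2 codons.
Lys: 2 codons.
Gln: 2 codons.
6 × 4 × 2 × 2 × 2 = 192.

192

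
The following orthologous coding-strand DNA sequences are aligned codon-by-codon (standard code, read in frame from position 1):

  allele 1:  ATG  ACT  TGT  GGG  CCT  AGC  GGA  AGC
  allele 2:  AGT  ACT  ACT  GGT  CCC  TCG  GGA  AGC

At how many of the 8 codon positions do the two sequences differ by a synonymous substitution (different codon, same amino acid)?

3

Codon 1: ATG Met / AGT Ser — nonsynonymous.
Codon 2: ACT Thr / ACT Thr — identical.
Codon 3: TGT Cys / ACT Thr — nonsynonymous.
Codon 4: GGG Gly / GGT Gly — synonymous.
Codon 5: CCT Pro / CCC Pro — synonymous.
Codon 6: AGC Ser / TCG Ser — synonymous.
Codon 7: GGA Gly / GGA Gly — identical.
Codon 8: AGC Ser / AGC Ser — identical.
Synonymous differences: 3.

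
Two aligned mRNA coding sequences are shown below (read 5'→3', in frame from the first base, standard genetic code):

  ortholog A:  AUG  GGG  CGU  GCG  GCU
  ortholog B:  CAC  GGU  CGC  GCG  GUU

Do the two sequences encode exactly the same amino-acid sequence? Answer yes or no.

Codon 1: AUG Met / CAC His — nonsynonymous.
Codon 2: GGG Gly / GGU Gly — synonymous.
Codon 3: CGU Arg / CGC Arg — synonymous.
Codon 4: GCG Ala / GCG Ala — identical.
Codon 5: GCU Ala / GUU Val — nonsynonymous.
Nonsynonymous differences: 2 → different protein.

no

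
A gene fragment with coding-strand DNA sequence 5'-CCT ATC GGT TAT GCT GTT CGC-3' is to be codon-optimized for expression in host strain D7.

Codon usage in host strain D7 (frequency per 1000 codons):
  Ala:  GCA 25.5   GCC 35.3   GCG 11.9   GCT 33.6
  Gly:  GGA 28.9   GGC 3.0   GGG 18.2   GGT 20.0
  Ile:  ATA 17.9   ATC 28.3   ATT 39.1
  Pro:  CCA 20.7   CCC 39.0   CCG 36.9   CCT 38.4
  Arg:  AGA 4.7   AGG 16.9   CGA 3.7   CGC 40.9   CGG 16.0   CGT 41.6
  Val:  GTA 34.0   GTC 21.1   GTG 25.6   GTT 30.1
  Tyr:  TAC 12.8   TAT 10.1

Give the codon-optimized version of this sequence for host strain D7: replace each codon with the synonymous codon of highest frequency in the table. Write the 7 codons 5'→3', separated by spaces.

Codon 1 (Pro): best is CCC at 39.0.
Codon 2 (Ile): best is ATT at 39.1.
Codon 3 (Gly): best is GGA at 28.9.
Codon 4 (Tyr): best is TAC at 12.8.
Codon 5 (Ala): best is GCC at 35.3.
Codon 6 (Val): best is GTA at 34.0.
Codon 7 (Arg): best is CGT at 41.6.

CCC ATT GGA TAC GCC GTA CGT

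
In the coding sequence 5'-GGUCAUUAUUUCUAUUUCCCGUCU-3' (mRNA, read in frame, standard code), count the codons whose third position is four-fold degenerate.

Codon 1 GGU (Gly): third position 4-fold.
Codon 2 CAU (His): third position 2-fold.
Codon 3 UAU (Tyr): third position 2-fold.
Codon 4 UUC (Phe): third position 2-fold.
Codon 5 UAU (Tyr): third position 2-fold.
Codon 6 UUC (Phe): third position 2-fold.
Codon 7 CCG (Pro): third position 4-fold.
Codon 8 UCU (Ser): third position 4-fold.
Four-fold degenerate third positions: 3.

3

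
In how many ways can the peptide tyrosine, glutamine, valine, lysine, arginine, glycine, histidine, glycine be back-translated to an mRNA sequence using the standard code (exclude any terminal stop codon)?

6144

Tyr: 2 codons.
Gln: 2 codons.
Val: 4 codons.
Lys: 2 codons.
Arg: 6 codons.
Gly: 4 codons.
His: 2 codons.
Gly: 4 codons.
2 × 2 × 4 × 2 × 6 × 4 × 2 × 4 = 6144.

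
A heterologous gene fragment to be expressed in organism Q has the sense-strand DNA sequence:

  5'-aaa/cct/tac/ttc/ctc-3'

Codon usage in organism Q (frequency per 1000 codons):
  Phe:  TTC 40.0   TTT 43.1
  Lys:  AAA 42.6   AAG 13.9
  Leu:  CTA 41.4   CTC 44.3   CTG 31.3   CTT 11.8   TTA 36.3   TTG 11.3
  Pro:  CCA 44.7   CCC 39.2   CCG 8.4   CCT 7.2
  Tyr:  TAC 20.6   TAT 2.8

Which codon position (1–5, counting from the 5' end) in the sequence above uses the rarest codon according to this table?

Codon 1 AAA (Lys): 42.6 per 1000.
Codon 2 CCT (Pro): 7.2 per 1000.
Codon 3 TAC (Tyr): 20.6 per 1000.
Codon 4 TTC (Phe): 40.0 per 1000.
Codon 5 CTC (Leu): 44.3 per 1000.
Lowest frequency is 7.2 at codon 2.

2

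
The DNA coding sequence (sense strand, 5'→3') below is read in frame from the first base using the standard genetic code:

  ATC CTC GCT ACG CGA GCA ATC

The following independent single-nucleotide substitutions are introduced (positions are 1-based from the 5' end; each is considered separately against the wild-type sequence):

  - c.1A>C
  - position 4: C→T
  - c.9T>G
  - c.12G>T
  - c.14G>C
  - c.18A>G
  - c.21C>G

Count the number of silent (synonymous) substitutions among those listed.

Codon 1: ATC (Ile) → CTC (Leu) — missense.
Codon 2: CTC (Leu) → TTC (Phe) — missense.
Codon 3: GCT (Ala) → GCG (Ala) — synonymous.
Codon 4: ACG (Thr) → ACT (Thr) — synonymous.
Codon 5: CGA (Arg) → CCA (Pro) — missense.
Codon 6: GCA (Ala) → GCG (Ala) — synonymous.
Codon 7: ATC (Ile) → ATG (Met) — missense.
Synonymous: 3 of 7.

3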